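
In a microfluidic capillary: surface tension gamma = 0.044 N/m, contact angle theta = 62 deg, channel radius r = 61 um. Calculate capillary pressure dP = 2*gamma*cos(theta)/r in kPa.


Step 1: cos(62 deg) = 0.4695
Step 2: Convert r to m: r = 61e-6 m
Step 3: dP = 2 * 0.044 * 0.4695 / 61e-6 = 677.3 Pa
Step 4: Convert Pa to kPa (divide by 1000).
dP = 0.68 kPa


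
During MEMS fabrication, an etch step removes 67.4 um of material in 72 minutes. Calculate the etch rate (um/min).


Step 1: Etch rate = depth / time
Step 2: rate = 67.4 / 72
rate = 0.936 um/min


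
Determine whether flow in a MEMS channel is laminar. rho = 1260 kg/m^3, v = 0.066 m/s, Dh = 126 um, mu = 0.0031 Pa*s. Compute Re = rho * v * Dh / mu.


Step 1: Convert Dh to meters: Dh = 126e-6 m
Step 2: Re = rho * v * Dh / mu
Re = 1260 * 0.066 * 126e-6 / 0.0031
Re = 3.38
Since Re = 3.38 is below ~2300, the flow is laminar.


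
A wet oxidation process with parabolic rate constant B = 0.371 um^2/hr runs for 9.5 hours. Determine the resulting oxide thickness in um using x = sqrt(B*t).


Step 1: Compute B*t = 0.371 * 9.5 = 3.5245
Step 2: x = sqrt(3.5245)
x = 1.877 um


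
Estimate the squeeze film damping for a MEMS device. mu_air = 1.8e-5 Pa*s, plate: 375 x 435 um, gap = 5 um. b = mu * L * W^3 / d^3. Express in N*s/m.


Step 1: Convert to SI.
L = 375e-6 m, W = 435e-6 m, d = 5e-6 m
Step 2: W^3 = (435e-6)^3 = 8.23e-11 m^3
Step 3: d^3 = (5e-6)^3 = 1.25e-16 m^3
Step 4: b = 1.8e-5 * 375e-6 * 8.23e-11 / 1.25e-16
b = 4.44e-03 N*s/m


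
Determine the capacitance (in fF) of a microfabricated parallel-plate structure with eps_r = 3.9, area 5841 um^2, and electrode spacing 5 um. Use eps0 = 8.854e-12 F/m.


Step 1: Convert area to m^2: A = 5841e-12 m^2
Step 2: Convert gap to m: d = 5e-6 m
Step 3: C = eps0 * eps_r * A / d
C = 8.854e-12 * 3.9 * 5841e-12 / 5e-6
Step 4: Convert to fF (multiply by 1e15).
C = 40.34 fF


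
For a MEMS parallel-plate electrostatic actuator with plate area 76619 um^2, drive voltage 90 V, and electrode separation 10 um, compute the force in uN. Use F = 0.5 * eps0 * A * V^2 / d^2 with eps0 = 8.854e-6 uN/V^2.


Step 1: Identify parameters.
eps0 = 8.854e-6 uN/V^2, A = 76619 um^2, V = 90 V, d = 10 um
Step 2: Compute V^2 = 90^2 = 8100
Step 3: Compute d^2 = 10^2 = 100
Step 4: F = 0.5 * 8.854e-6 * 76619 * 8100 / 100
F = 27.475 uN


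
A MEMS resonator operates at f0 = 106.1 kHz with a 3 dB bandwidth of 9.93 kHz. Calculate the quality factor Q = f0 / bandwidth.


Step 1: Q = f0 / bandwidth
Step 2: Q = 106.1 / 9.93
Q = 10.7


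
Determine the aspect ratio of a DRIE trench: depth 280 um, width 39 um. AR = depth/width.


Step 1: AR = depth / width
Step 2: AR = 280 / 39
AR = 7.2


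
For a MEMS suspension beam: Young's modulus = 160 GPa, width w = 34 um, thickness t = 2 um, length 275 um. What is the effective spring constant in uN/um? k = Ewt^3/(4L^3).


Step 1: Convert E to consistent units (1 GPa = 1000 uN/um^2).
E = 160 GPa = 160000 uN/um^2
Step 2: Compute t^3 = 2^3 = 8
Step 3: Compute L^3 = 275^3 = 20796875
Step 4: k = 160000 * 34 * 8 / (4 * 20796875)
k = 0.5232 uN/um


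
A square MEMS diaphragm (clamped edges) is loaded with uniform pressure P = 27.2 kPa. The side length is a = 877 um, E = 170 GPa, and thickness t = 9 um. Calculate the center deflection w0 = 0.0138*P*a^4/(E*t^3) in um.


Step 1: Convert pressure to compatible units (E is in GPa, so P in GPa).
P = 27.2 kPa = 27.2e-6 GPa
Step 2: Compute numerator: 0.0138 * P * a^4.
a^4 = 877^4 = 591559418641
numerator = 0.0138 * 27.2e-6 * 591559418641 = 2.220477e+05
Step 3: Compute denominator: E * t^3 = 170 * 9^3 = 123930
Step 4: w0 = numerator / denominator = 2.220477e+05 / 123930 = 1.7917 um


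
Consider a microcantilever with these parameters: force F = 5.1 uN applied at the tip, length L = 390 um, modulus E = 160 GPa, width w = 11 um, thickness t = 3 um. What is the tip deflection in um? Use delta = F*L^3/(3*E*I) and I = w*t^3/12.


Step 1: Calculate the second moment of area.
I = w * t^3 / 12 = 11 * 3^3 / 12 = 24.75 um^4
Step 2: Convert E to consistent units (1 GPa = 1000 uN/um^2).
E = 160 GPa = 160000 uN/um^2
Step 3: Calculate tip deflection.
delta = F * L^3 / (3 * E * I)
delta = 5.1 * 390^3 / (3 * 160000 * 24.75)
delta = 25.4652 um


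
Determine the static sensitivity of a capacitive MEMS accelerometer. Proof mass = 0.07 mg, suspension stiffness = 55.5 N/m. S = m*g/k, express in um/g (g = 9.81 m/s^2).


Step 1: Convert mass: m = 0.07 mg = 7.00e-08 kg
Step 2: S = m * g / k = 7.00e-08 * 9.81 / 55.5
Step 3: S = 1.24e-08 m/g
Step 4: Convert to um/g: S = 0.012 um/g


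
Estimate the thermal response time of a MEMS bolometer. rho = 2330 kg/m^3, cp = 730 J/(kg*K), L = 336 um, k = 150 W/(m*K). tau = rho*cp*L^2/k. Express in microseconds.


Step 1: Convert L to m: L = 336e-6 m
Step 2: L^2 = (336e-6)^2 = 1.12896e-07 m^2
Step 3: tau = 2330 * 730 * 1.12896e-07 / 150 = 1.28016538e-03 s
Step 4: Convert to microseconds (multiply by 1e6).
tau = 1280.165 us


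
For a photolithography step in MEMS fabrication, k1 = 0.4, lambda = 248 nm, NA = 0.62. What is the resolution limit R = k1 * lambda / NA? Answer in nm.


Step 1: Identify values: k1 = 0.4, lambda = 248 nm, NA = 0.62
Step 2: R = k1 * lambda / NA
R = 0.4 * 248 / 0.62
R = 160.0 nm


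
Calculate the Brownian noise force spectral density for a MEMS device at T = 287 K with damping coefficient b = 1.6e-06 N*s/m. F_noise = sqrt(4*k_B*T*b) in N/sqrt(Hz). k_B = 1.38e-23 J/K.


Step 1: Compute 4 * k_B * T * b
= 4 * 1.38e-23 * 287 * 1.6e-06
= 2.5348e-26 N^2/Hz
Step 2: F_noise = sqrt(2.5348e-26)
F_noise = 1.59e-13 N/sqrt(Hz)


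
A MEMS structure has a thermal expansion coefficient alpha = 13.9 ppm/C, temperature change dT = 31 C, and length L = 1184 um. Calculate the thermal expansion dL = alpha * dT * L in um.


Step 1: Convert CTE: alpha = 13.9 ppm/C = 13.9e-6 /C
Step 2: dL = 13.9e-6 * 31 * 1184
dL = 0.5102 um


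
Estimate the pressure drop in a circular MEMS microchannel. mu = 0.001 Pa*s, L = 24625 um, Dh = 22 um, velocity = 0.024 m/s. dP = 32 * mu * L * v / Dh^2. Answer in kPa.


Step 1: Convert to SI: L = 24625e-6 m, Dh = 22e-6 m
Step 2: dP = 32 * 0.001 * 24625e-6 * 0.024 / (22e-6)^2
Step 3: dP = 39074.38 Pa
Step 4: Convert to kPa: dP = 39.07 kPa


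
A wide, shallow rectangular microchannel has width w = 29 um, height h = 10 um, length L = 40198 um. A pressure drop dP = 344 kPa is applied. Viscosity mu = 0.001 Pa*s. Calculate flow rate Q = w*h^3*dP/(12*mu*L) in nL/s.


Step 1: Convert all dimensions to SI (meters).
w = 29e-6 m, h = 10e-6 m, L = 40198e-6 m, dP = 344e3 Pa
Step 2: Q = w * h^3 * dP / (12 * mu * L)
Q = 29e-6 * (10e-6)^3 * 344e3 / (12 * 0.001 * 40198e-6) = 2.068096e-11 m^3/s
Step 3: Convert Q from m^3/s to nL/s (1 m^3 = 1e12 nL, so multiply by 1e12).
Q = 20.681 nL/s


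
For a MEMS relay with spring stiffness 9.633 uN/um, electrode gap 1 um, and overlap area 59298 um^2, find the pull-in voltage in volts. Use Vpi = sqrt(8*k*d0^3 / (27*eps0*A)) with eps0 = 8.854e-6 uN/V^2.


Step 1: Compute numerator: 8 * k * d0^3 = 8 * 9.633 * 1^3 = 77.064
Step 2: Compute denominator: 27 * eps0 * A = 27 * 8.854e-6 * 59298 = 14.175661
Step 3: Vpi = sqrt(77.064 / 14.175661)
Vpi = 2.33 V


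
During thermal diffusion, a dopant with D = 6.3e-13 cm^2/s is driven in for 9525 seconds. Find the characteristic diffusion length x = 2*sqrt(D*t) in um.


Step 1: Compute D*t = 6.3e-13 * 9525 = 6.00075e-09 cm^2
Step 2: sqrt(D*t) = 7.74645e-05 cm
Step 3: x = 2 * 7.74645e-05 cm = 1.54929e-04 cm
Step 4: Convert to um (1 cm = 1e4 um): x = 1.549 um


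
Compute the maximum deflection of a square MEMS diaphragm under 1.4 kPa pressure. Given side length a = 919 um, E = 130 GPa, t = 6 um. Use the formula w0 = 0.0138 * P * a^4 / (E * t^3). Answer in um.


Step 1: Convert pressure to compatible units (E is in GPa, so P in GPa).
P = 1.4 kPa = 1.4e-6 GPa
Step 2: Compute numerator: 0.0138 * P * a^4.
a^4 = 919^4 = 713283282721
numerator = 0.0138 * 1.4e-6 * 713283282721 = 1.37806e+04
Step 3: Compute denominator: E * t^3 = 130 * 6^3 = 28080
Step 4: w0 = numerator / denominator = 1.37806e+04 / 28080 = 0.4908 um


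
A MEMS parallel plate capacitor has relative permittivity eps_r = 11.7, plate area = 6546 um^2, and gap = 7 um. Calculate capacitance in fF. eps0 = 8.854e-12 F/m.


Step 1: Convert area to m^2: A = 6546e-12 m^2
Step 2: Convert gap to m: d = 7e-6 m
Step 3: C = eps0 * eps_r * A / d
C = 8.854e-12 * 11.7 * 6546e-12 / 7e-6
Step 4: Convert to fF (multiply by 1e15).
C = 96.87 fF


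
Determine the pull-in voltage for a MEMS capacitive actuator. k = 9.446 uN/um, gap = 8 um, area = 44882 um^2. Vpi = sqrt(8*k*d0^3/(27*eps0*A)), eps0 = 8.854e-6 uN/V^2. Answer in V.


Step 1: Compute numerator: 8 * k * d0^3 = 8 * 9.446 * 8^3 = 38690.816
Step 2: Compute denominator: 27 * eps0 * A = 27 * 8.854e-6 * 44882 = 10.729401
Step 3: Vpi = sqrt(38690.816 / 10.729401)
Vpi = 60.05 V


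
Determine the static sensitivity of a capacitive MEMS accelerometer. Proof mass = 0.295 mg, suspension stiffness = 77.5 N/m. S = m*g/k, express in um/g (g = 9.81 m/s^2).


Step 1: Convert mass: m = 0.295 mg = 2.95e-07 kg
Step 2: S = m * g / k = 2.95e-07 * 9.81 / 77.5
Step 3: S = 3.73e-08 m/g
Step 4: Convert to um/g: S = 0.037 um/g


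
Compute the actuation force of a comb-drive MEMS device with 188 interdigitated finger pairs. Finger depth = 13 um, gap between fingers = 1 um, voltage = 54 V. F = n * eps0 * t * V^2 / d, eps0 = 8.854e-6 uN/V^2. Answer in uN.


Step 1: Parameters: n=188, eps0=8.854e-6 uN/V^2, t=13 um, V=54 V, d=1 um
Step 2: V^2 = 2916
Step 3: F = 188 * 8.854e-6 * 13 * 2916 / 1
F = 63.1 uN


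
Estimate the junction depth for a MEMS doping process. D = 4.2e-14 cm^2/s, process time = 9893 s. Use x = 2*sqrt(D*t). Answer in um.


Step 1: Compute D*t = 4.2e-14 * 9893 = 4.15506e-10 cm^2
Step 2: sqrt(D*t) = 2.0384e-05 cm
Step 3: x = 2 * 2.0384e-05 cm = 4.0768e-05 cm
Step 4: Convert to um (1 cm = 1e4 um): x = 0.408 um


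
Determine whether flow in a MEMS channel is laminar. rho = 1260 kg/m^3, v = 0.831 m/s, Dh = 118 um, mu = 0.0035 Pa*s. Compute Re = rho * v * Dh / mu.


Step 1: Convert Dh to meters: Dh = 118e-6 m
Step 2: Re = rho * v * Dh / mu
Re = 1260 * 0.831 * 118e-6 / 0.0035
Re = 35.301
Since Re = 35.301 is below ~2300, the flow is laminar.


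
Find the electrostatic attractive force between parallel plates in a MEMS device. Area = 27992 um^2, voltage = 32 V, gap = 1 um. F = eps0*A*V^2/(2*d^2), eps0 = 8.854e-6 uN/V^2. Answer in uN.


Step 1: Identify parameters.
eps0 = 8.854e-6 uN/V^2, A = 27992 um^2, V = 32 V, d = 1 um
Step 2: Compute V^2 = 32^2 = 1024
Step 3: Compute d^2 = 1^2 = 1
Step 4: F = 0.5 * 8.854e-6 * 27992 * 1024 / 1
F = 126.895 uN


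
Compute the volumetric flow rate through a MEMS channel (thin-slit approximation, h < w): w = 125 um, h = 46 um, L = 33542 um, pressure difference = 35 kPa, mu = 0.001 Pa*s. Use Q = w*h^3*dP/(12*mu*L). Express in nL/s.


Step 1: Convert all dimensions to SI (meters).
w = 125e-6 m, h = 46e-6 m, L = 33542e-6 m, dP = 35e3 Pa
Step 2: Q = w * h^3 * dP / (12 * mu * L)
Q = 125e-6 * (46e-6)^3 * 35e3 / (12 * 0.001 * 33542e-6) = 1.05798949e-09 m^3/s
Step 3: Convert Q from m^3/s to nL/s (1 m^3 = 1e12 nL, so multiply by 1e12).
Q = 1057.989 nL/s


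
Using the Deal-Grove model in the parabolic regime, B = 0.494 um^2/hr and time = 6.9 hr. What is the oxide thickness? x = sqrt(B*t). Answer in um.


Step 1: Compute B*t = 0.494 * 6.9 = 3.4086
Step 2: x = sqrt(3.4086)
x = 1.846 um


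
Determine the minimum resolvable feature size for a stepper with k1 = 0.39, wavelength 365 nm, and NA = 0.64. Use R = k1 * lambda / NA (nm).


Step 1: Identify values: k1 = 0.39, lambda = 365 nm, NA = 0.64
Step 2: R = k1 * lambda / NA
R = 0.39 * 365 / 0.64
R = 222.4 nm


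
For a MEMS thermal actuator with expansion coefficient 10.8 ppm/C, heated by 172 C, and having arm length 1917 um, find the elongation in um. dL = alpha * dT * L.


Step 1: Convert CTE: alpha = 10.8 ppm/C = 10.8e-6 /C
Step 2: dL = 10.8e-6 * 172 * 1917
dL = 3.561 um


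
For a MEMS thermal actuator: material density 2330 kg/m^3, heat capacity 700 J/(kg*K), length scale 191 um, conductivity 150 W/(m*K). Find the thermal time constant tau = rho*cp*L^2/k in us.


Step 1: Convert L to m: L = 191e-6 m
Step 2: L^2 = (191e-6)^2 = 3.6481e-08 m^2
Step 3: tau = 2330 * 700 * 3.6481e-08 / 150 = 3.966701e-04 s
Step 4: Convert to microseconds (multiply by 1e6).
tau = 396.67 us


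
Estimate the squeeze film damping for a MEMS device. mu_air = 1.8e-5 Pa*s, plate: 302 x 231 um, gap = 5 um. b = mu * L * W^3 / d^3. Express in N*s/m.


Step 1: Convert to SI.
L = 302e-6 m, W = 231e-6 m, d = 5e-6 m
Step 2: W^3 = (231e-6)^3 = 1.23e-11 m^3
Step 3: d^3 = (5e-6)^3 = 1.25e-16 m^3
Step 4: b = 1.8e-5 * 302e-6 * 1.23e-11 / 1.25e-16
b = 5.36e-04 N*s/m


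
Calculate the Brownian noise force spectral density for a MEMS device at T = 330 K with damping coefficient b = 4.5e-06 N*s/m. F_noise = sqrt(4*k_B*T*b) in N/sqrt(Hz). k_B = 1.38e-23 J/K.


Step 1: Compute 4 * k_B * T * b
= 4 * 1.38e-23 * 330 * 4.5e-06
= 8.1972e-26 N^2/Hz
Step 2: F_noise = sqrt(8.1972e-26)
F_noise = 2.86e-13 N/sqrt(Hz)


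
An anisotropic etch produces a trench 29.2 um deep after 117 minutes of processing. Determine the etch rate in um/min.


Step 1: Etch rate = depth / time
Step 2: rate = 29.2 / 117
rate = 0.25 um/min


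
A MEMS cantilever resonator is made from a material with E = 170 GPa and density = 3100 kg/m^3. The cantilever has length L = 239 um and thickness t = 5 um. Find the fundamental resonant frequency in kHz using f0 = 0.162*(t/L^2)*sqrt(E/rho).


Step 1: Convert units to SI.
t_SI = 5e-6 m, L_SI = 239e-6 m
Step 2: Calculate sqrt(E/rho).
sqrt(170e9 / 3100) = 7405.32 m/s
Step 3: Compute f0.
f0 = 0.162 * 5e-6 / (239e-6)^2 * 7405.32 = 105010.6 Hz = 105.01 kHz


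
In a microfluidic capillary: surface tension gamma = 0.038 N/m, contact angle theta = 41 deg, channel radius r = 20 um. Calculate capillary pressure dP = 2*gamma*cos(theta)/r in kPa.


Step 1: cos(41 deg) = 0.7547
Step 2: Convert r to m: r = 20e-6 m
Step 3: dP = 2 * 0.038 * 0.7547 / 20e-6 = 2867.9 Pa
Step 4: Convert Pa to kPa (divide by 1000).
dP = 2.87 kPa


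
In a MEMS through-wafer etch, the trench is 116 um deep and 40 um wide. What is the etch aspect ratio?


Step 1: AR = depth / width
Step 2: AR = 116 / 40
AR = 2.9


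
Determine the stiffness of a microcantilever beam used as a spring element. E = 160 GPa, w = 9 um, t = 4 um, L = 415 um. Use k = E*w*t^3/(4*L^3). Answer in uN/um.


Step 1: Convert E to consistent units (1 GPa = 1000 uN/um^2).
E = 160 GPa = 160000 uN/um^2
Step 2: Compute t^3 = 4^3 = 64
Step 3: Compute L^3 = 415^3 = 71473375
Step 4: k = 160000 * 9 * 64 / (4 * 71473375)
k = 0.3224 uN/um


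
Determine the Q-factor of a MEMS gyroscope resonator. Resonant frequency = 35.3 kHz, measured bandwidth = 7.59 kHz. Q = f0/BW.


Step 1: Q = f0 / bandwidth
Step 2: Q = 35.3 / 7.59
Q = 4.7


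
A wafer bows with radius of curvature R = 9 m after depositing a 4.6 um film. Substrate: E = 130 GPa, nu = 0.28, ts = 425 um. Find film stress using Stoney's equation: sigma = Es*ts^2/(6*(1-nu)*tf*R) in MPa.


Step 1: Compute numerator: Es * ts^2 = 130 * 425^2 = 23481250 (GPa*um^2)
Step 2: Compute denominator (R in um): 6*(1-nu)*tf*R = 6*0.72*4.6*9e6 = 178848000.0 (um^2)
Step 3: sigma (GPa) = 23481250 / 178848000.0 = 1.31292e-01 GPa
Step 4: Convert to MPa (x1000): sigma = 131.3 MPa


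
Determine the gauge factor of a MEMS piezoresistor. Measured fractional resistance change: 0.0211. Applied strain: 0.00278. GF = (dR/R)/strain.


Step 1: Identify values.
dR/R = 0.0211, strain = 0.00278
Step 2: GF = (dR/R) / strain = 0.0211 / 0.00278
GF = 7.6


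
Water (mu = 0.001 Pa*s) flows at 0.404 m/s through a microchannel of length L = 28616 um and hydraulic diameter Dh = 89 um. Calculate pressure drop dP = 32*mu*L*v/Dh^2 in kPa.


Step 1: Convert to SI: L = 28616e-6 m, Dh = 89e-6 m
Step 2: dP = 32 * 0.001 * 28616e-6 * 0.404 / (89e-6)^2
Step 3: dP = 46704.66 Pa
Step 4: Convert to kPa: dP = 46.7 kPa


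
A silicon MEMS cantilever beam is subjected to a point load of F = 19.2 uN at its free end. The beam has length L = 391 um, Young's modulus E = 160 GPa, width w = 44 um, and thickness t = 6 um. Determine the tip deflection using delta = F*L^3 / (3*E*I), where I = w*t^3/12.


Step 1: Calculate the second moment of area.
I = w * t^3 / 12 = 44 * 6^3 / 12 = 792.0 um^4
Step 2: Convert E to consistent units (1 GPa = 1000 uN/um^2).
E = 160 GPa = 160000 uN/um^2
Step 3: Calculate tip deflection.
delta = F * L^3 / (3 * E * I)
delta = 19.2 * 391^3 / (3 * 160000 * 792.0)
delta = 3.019 um


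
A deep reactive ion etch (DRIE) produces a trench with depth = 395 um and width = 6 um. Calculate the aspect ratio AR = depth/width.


Step 1: AR = depth / width
Step 2: AR = 395 / 6
AR = 65.8


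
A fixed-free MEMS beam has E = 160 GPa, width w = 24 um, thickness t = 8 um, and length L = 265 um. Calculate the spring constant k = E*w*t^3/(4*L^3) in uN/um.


Step 1: Convert E to consistent units (1 GPa = 1000 uN/um^2).
E = 160 GPa = 160000 uN/um^2
Step 2: Compute t^3 = 8^3 = 512
Step 3: Compute L^3 = 265^3 = 18609625
Step 4: k = 160000 * 24 * 512 / (4 * 18609625)
k = 26.4121 uN/um


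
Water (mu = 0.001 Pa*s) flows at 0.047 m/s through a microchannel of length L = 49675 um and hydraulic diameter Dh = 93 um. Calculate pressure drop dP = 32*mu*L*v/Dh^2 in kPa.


Step 1: Convert to SI: L = 49675e-6 m, Dh = 93e-6 m
Step 2: dP = 32 * 0.001 * 49675e-6 * 0.047 / (93e-6)^2
Step 3: dP = 8638.13 Pa
Step 4: Convert to kPa: dP = 8.64 kPa


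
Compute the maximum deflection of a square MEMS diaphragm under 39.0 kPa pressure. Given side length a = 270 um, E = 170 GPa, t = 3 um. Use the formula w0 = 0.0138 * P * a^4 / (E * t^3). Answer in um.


Step 1: Convert pressure to compatible units (E is in GPa, so P in GPa).
P = 39.0 kPa = 39.0e-6 GPa
Step 2: Compute numerator: 0.0138 * P * a^4.
a^4 = 270^4 = 5314410000
numerator = 0.0138 * 39.0e-6 * 5314410000 = 2.86022e+03
Step 3: Compute denominator: E * t^3 = 170 * 3^3 = 4590
Step 4: w0 = numerator / denominator = 2.86022e+03 / 4590 = 0.6231 um


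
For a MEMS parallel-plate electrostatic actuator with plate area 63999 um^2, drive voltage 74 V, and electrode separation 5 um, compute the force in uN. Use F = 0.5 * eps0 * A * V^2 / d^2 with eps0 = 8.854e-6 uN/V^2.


Step 1: Identify parameters.
eps0 = 8.854e-6 uN/V^2, A = 63999 um^2, V = 74 V, d = 5 um
Step 2: Compute V^2 = 74^2 = 5476
Step 3: Compute d^2 = 5^2 = 25
Step 4: F = 0.5 * 8.854e-6 * 63999 * 5476 / 25
F = 62.059 uN


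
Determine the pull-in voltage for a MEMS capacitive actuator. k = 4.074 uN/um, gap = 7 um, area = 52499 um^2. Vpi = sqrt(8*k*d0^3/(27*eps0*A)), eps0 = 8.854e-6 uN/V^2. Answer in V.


Step 1: Compute numerator: 8 * k * d0^3 = 8 * 4.074 * 7^3 = 11179.056
Step 2: Compute denominator: 27 * eps0 * A = 27 * 8.854e-6 * 52499 = 12.550306
Step 3: Vpi = sqrt(11179.056 / 12.550306)
Vpi = 29.85 V


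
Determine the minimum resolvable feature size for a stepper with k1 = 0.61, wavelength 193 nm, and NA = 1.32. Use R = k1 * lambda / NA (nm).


Step 1: Identify values: k1 = 0.61, lambda = 193 nm, NA = 1.32
Step 2: R = k1 * lambda / NA
R = 0.61 * 193 / 1.32
R = 89.2 nm


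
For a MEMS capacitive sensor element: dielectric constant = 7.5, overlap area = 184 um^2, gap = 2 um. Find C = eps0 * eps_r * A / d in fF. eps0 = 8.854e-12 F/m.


Step 1: Convert area to m^2: A = 184e-12 m^2
Step 2: Convert gap to m: d = 2e-6 m
Step 3: C = eps0 * eps_r * A / d
C = 8.854e-12 * 7.5 * 184e-12 / 2e-6
Step 4: Convert to fF (multiply by 1e15).
C = 6.11 fF


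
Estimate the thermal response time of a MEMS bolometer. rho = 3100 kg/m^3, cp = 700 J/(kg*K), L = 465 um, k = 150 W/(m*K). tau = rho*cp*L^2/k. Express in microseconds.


Step 1: Convert L to m: L = 465e-6 m
Step 2: L^2 = (465e-6)^2 = 2.16225e-07 m^2
Step 3: tau = 3100 * 700 * 2.16225e-07 / 150 = 3.128055e-03 s
Step 4: Convert to microseconds (multiply by 1e6).
tau = 3128.055 us


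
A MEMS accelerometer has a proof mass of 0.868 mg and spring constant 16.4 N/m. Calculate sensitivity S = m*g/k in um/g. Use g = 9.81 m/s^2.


Step 1: Convert mass: m = 0.868 mg = 8.68e-07 kg
Step 2: S = m * g / k = 8.68e-07 * 9.81 / 16.4
Step 3: S = 5.19e-07 m/g
Step 4: Convert to um/g: S = 0.519 um/g


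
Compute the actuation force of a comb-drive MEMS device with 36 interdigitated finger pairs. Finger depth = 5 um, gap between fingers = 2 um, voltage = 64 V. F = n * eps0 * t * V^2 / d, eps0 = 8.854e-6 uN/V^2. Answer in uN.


Step 1: Parameters: n=36, eps0=8.854e-6 uN/V^2, t=5 um, V=64 V, d=2 um
Step 2: V^2 = 4096
Step 3: F = 36 * 8.854e-6 * 5 * 4096 / 2
F = 3.264 uN


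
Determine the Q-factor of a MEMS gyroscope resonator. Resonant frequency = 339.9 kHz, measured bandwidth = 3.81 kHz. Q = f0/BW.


Step 1: Q = f0 / bandwidth
Step 2: Q = 339.9 / 3.81
Q = 89.2


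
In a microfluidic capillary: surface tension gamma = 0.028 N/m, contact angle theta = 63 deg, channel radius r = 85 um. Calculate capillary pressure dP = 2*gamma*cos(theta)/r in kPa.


Step 1: cos(63 deg) = 0.454
Step 2: Convert r to m: r = 85e-6 m
Step 3: dP = 2 * 0.028 * 0.454 / 85e-6 = 299.1 Pa
Step 4: Convert Pa to kPa (divide by 1000).
dP = 0.3 kPa


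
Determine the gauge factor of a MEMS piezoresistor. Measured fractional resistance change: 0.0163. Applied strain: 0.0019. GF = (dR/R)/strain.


Step 1: Identify values.
dR/R = 0.0163, strain = 0.0019
Step 2: GF = (dR/R) / strain = 0.0163 / 0.0019
GF = 8.6


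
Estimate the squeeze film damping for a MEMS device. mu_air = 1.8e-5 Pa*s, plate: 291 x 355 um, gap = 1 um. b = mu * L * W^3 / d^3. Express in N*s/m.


Step 1: Convert to SI.
L = 291e-6 m, W = 355e-6 m, d = 1e-6 m
Step 2: W^3 = (355e-6)^3 = 4.47e-11 m^3
Step 3: d^3 = (1e-6)^3 = 1.00e-18 m^3
Step 4: b = 1.8e-5 * 291e-6 * 4.47e-11 / 1.00e-18
b = 2.34e-01 N*s/m


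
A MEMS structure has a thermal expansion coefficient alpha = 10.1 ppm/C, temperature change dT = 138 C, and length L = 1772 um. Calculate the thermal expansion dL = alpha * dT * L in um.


Step 1: Convert CTE: alpha = 10.1 ppm/C = 10.1e-6 /C
Step 2: dL = 10.1e-6 * 138 * 1772
dL = 2.4698 um


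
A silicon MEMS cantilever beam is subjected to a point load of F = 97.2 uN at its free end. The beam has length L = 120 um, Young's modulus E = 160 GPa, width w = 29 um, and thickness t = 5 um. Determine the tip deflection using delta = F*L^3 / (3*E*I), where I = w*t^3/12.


Step 1: Calculate the second moment of area.
I = w * t^3 / 12 = 29 * 5^3 / 12 = 302.0833 um^4
Step 2: Convert E to consistent units (1 GPa = 1000 uN/um^2).
E = 160 GPa = 160000 uN/um^2
Step 3: Calculate tip deflection.
delta = F * L^3 / (3 * E * I)
delta = 97.2 * 120^3 / (3 * 160000 * 302.0833)
delta = 1.1584 um


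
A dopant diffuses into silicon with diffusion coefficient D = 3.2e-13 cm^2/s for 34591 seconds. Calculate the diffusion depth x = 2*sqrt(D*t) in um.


Step 1: Compute D*t = 3.2e-13 * 34591 = 1.106912e-08 cm^2
Step 2: sqrt(D*t) = 1.0521e-04 cm
Step 3: x = 2 * 1.0521e-04 cm = 2.1042e-04 cm
Step 4: Convert to um (1 cm = 1e4 um): x = 2.104 um


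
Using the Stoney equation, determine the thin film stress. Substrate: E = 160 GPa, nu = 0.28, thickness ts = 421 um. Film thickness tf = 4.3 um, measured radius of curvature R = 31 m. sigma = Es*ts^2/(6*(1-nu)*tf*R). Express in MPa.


Step 1: Compute numerator: Es * ts^2 = 160 * 421^2 = 28358560 (GPa*um^2)
Step 2: Compute denominator (R in um): 6*(1-nu)*tf*R = 6*0.72*4.3*31e6 = 575856000.0 (um^2)
Step 3: sigma (GPa) = 28358560 / 575856000.0 = 4.9246e-02 GPa
Step 4: Convert to MPa (x1000): sigma = 49.2 MPa


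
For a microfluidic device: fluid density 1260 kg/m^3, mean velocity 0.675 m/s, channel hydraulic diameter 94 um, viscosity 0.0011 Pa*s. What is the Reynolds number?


Step 1: Convert Dh to meters: Dh = 94e-6 m
Step 2: Re = rho * v * Dh / mu
Re = 1260 * 0.675 * 94e-6 / 0.0011
Re = 72.679


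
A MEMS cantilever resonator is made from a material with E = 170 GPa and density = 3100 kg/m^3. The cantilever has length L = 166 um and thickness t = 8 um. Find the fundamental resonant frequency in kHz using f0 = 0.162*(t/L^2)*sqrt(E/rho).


Step 1: Convert units to SI.
t_SI = 8e-6 m, L_SI = 166e-6 m
Step 2: Calculate sqrt(E/rho).
sqrt(170e9 / 3100) = 7405.32 m/s
Step 3: Compute f0.
f0 = 0.162 * 8e-6 / (166e-6)^2 * 7405.32 = 348283.3 Hz = 348.28 kHz


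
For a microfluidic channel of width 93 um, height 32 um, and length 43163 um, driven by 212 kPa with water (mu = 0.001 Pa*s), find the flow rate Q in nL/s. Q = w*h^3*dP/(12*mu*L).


Step 1: Convert all dimensions to SI (meters).
w = 93e-6 m, h = 32e-6 m, L = 43163e-6 m, dP = 212e3 Pa
Step 2: Q = w * h^3 * dP / (12 * mu * L)
Q = 93e-6 * (32e-6)^3 * 212e3 / (12 * 0.001 * 43163e-6) = 1.24731423e-09 m^3/s
Step 3: Convert Q from m^3/s to nL/s (1 m^3 = 1e12 nL, so multiply by 1e12).
Q = 1247.314 nL/s


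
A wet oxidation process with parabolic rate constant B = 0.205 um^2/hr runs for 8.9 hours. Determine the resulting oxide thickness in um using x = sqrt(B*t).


Step 1: Compute B*t = 0.205 * 8.9 = 1.8245
Step 2: x = sqrt(1.8245)
x = 1.351 um


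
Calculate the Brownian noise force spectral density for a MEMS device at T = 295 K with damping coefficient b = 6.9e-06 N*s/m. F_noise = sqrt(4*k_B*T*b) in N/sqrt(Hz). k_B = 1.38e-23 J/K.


Step 1: Compute 4 * k_B * T * b
= 4 * 1.38e-23 * 295 * 6.9e-06
= 1.1236e-25 N^2/Hz
Step 2: F_noise = sqrt(1.1236e-25)
F_noise = 3.35e-13 N/sqrt(Hz)


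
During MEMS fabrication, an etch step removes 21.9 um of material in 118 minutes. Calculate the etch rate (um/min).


Step 1: Etch rate = depth / time
Step 2: rate = 21.9 / 118
rate = 0.186 um/min


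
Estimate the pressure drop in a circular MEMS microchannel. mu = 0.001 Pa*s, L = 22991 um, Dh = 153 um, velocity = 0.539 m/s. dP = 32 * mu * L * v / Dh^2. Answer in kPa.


Step 1: Convert to SI: L = 22991e-6 m, Dh = 153e-6 m
Step 2: dP = 32 * 0.001 * 22991e-6 * 0.539 / (153e-6)^2
Step 3: dP = 16940.01 Pa
Step 4: Convert to kPa: dP = 16.94 kPa


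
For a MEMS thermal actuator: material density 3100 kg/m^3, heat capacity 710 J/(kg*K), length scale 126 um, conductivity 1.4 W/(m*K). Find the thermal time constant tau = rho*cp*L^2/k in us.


Step 1: Convert L to m: L = 126e-6 m
Step 2: L^2 = (126e-6)^2 = 1.5876e-08 m^2
Step 3: tau = 3100 * 710 * 1.5876e-08 / 1.4 = 2.495934e-02 s
Step 4: Convert to microseconds (multiply by 1e6).
tau = 24959.34 us


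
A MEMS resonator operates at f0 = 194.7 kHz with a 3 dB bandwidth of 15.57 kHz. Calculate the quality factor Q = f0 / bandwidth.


Step 1: Q = f0 / bandwidth
Step 2: Q = 194.7 / 15.57
Q = 12.5


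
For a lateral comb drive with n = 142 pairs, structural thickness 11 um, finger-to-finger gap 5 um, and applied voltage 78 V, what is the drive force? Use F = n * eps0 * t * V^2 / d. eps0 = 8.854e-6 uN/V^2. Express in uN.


Step 1: Parameters: n=142, eps0=8.854e-6 uN/V^2, t=11 um, V=78 V, d=5 um
Step 2: V^2 = 6084
Step 3: F = 142 * 8.854e-6 * 11 * 6084 / 5
F = 16.828 uN


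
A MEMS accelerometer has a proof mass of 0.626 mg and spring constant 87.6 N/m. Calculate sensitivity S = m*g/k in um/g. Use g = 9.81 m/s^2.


Step 1: Convert mass: m = 0.626 mg = 6.26e-07 kg
Step 2: S = m * g / k = 6.26e-07 * 9.81 / 87.6
Step 3: S = 7.01e-08 m/g
Step 4: Convert to um/g: S = 0.07 um/g


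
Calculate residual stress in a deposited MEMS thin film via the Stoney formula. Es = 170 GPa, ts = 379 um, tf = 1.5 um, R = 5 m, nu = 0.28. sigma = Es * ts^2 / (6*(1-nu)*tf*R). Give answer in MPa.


Step 1: Compute numerator: Es * ts^2 = 170 * 379^2 = 24418970 (GPa*um^2)
Step 2: Compute denominator (R in um): 6*(1-nu)*tf*R = 6*0.72*1.5*5e6 = 32400000.0 (um^2)
Step 3: sigma (GPa) = 24418970 / 32400000.0 = 7.53672e-01 GPa
Step 4: Convert to MPa (x1000): sigma = 753.7 MPa


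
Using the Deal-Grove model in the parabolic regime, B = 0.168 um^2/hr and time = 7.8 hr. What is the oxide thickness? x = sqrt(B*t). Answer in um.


Step 1: Compute B*t = 0.168 * 7.8 = 1.3104
Step 2: x = sqrt(1.3104)
x = 1.145 um


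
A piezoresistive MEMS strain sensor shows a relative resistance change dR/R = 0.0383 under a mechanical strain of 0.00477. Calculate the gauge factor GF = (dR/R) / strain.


Step 1: Identify values.
dR/R = 0.0383, strain = 0.00477
Step 2: GF = (dR/R) / strain = 0.0383 / 0.00477
GF = 8.0


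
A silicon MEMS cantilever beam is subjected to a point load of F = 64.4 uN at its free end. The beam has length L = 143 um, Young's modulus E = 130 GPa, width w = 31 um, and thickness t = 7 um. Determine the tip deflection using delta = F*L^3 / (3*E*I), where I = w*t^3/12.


Step 1: Calculate the second moment of area.
I = w * t^3 / 12 = 31 * 7^3 / 12 = 886.0833 um^4
Step 2: Convert E to consistent units (1 GPa = 1000 uN/um^2).
E = 130 GPa = 130000 uN/um^2
Step 3: Calculate tip deflection.
delta = F * L^3 / (3 * E * I)
delta = 64.4 * 143^3 / (3 * 130000 * 886.0833)
delta = 0.5449 um


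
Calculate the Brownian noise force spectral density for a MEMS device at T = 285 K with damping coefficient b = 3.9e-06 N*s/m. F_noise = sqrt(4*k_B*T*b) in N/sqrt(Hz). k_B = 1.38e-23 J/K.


Step 1: Compute 4 * k_B * T * b
= 4 * 1.38e-23 * 285 * 3.9e-06
= 6.1355e-26 N^2/Hz
Step 2: F_noise = sqrt(6.1355e-26)
F_noise = 2.48e-13 N/sqrt(Hz)


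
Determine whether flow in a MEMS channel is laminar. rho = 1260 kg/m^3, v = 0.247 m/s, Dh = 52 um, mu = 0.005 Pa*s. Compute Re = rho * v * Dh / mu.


Step 1: Convert Dh to meters: Dh = 52e-6 m
Step 2: Re = rho * v * Dh / mu
Re = 1260 * 0.247 * 52e-6 / 0.005
Re = 3.237
Since Re = 3.237 is below ~2300, the flow is laminar.


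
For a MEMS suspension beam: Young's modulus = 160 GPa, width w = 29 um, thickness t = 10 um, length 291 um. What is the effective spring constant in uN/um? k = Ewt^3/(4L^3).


Step 1: Convert E to consistent units (1 GPa = 1000 uN/um^2).
E = 160 GPa = 160000 uN/um^2
Step 2: Compute t^3 = 10^3 = 1000
Step 3: Compute L^3 = 291^3 = 24642171
Step 4: k = 160000 * 29 * 1000 / (4 * 24642171)
k = 47.0738 uN/um


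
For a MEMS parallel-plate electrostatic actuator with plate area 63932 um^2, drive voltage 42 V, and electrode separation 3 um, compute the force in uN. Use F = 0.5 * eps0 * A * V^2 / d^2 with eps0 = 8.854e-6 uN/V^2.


Step 1: Identify parameters.
eps0 = 8.854e-6 uN/V^2, A = 63932 um^2, V = 42 V, d = 3 um
Step 2: Compute V^2 = 42^2 = 1764
Step 3: Compute d^2 = 3^2 = 9
Step 4: F = 0.5 * 8.854e-6 * 63932 * 1764 / 9
F = 55.473 uN


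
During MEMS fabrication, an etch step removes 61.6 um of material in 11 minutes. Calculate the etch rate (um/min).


Step 1: Etch rate = depth / time
Step 2: rate = 61.6 / 11
rate = 5.6 um/min


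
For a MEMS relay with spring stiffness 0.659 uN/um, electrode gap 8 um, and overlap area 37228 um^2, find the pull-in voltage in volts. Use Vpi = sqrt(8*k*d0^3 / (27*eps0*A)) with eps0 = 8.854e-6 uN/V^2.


Step 1: Compute numerator: 8 * k * d0^3 = 8 * 0.659 * 8^3 = 2699.264
Step 2: Compute denominator: 27 * eps0 * A = 27 * 8.854e-6 * 37228 = 8.899651
Step 3: Vpi = sqrt(2699.264 / 8.899651)
Vpi = 17.42 V


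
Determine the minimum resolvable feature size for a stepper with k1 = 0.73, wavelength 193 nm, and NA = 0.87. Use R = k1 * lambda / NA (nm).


Step 1: Identify values: k1 = 0.73, lambda = 193 nm, NA = 0.87
Step 2: R = k1 * lambda / NA
R = 0.73 * 193 / 0.87
R = 161.9 nm


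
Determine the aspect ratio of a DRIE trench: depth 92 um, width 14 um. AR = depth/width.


Step 1: AR = depth / width
Step 2: AR = 92 / 14
AR = 6.6


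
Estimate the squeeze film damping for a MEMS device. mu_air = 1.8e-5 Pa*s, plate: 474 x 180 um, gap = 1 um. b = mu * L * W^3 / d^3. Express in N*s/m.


Step 1: Convert to SI.
L = 474e-6 m, W = 180e-6 m, d = 1e-6 m
Step 2: W^3 = (180e-6)^3 = 5.83e-12 m^3
Step 3: d^3 = (1e-6)^3 = 1.00e-18 m^3
Step 4: b = 1.8e-5 * 474e-6 * 5.83e-12 / 1.00e-18
b = 4.98e-02 N*s/m


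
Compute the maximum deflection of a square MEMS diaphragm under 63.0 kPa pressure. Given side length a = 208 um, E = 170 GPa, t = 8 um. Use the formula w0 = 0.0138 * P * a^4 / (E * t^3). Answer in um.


Step 1: Convert pressure to compatible units (E is in GPa, so P in GPa).
P = 63.0 kPa = 63.0e-6 GPa
Step 2: Compute numerator: 0.0138 * P * a^4.
a^4 = 208^4 = 1871773696
numerator = 0.0138 * 63.0e-6 * 1871773696 = 1.6273e+03
Step 3: Compute denominator: E * t^3 = 170 * 8^3 = 87040
Step 4: w0 = numerator / denominator = 1.6273e+03 / 87040 = 0.0187 um


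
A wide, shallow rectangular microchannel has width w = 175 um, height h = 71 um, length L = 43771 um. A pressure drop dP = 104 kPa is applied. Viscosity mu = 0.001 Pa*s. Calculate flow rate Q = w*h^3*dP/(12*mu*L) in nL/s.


Step 1: Convert all dimensions to SI (meters).
w = 175e-6 m, h = 71e-6 m, L = 43771e-6 m, dP = 104e3 Pa
Step 2: Q = w * h^3 * dP / (12 * mu * L)
Q = 175e-6 * (71e-6)^3 * 104e3 / (12 * 0.001 * 43771e-6) = 1.240162855e-08 m^3/s
Step 3: Convert Q from m^3/s to nL/s (1 m^3 = 1e12 nL, so multiply by 1e12).
Q = 12401.629 nL/s


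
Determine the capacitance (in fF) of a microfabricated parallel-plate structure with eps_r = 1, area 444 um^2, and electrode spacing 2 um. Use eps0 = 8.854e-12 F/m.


Step 1: Convert area to m^2: A = 444e-12 m^2
Step 2: Convert gap to m: d = 2e-6 m
Step 3: C = eps0 * eps_r * A / d
C = 8.854e-12 * 1 * 444e-12 / 2e-6
Step 4: Convert to fF (multiply by 1e15).
C = 1.97 fF


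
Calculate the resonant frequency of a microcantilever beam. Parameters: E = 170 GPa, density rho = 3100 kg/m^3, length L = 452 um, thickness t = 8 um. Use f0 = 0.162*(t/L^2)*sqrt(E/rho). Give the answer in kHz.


Step 1: Convert units to SI.
t_SI = 8e-6 m, L_SI = 452e-6 m
Step 2: Calculate sqrt(E/rho).
sqrt(170e9 / 3100) = 7405.32 m/s
Step 3: Compute f0.
f0 = 0.162 * 8e-6 / (452e-6)^2 * 7405.32 = 46975.6 Hz = 46.98 kHz


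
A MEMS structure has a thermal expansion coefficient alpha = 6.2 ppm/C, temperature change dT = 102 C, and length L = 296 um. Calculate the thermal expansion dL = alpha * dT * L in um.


Step 1: Convert CTE: alpha = 6.2 ppm/C = 6.2e-6 /C
Step 2: dL = 6.2e-6 * 102 * 296
dL = 0.1872 um


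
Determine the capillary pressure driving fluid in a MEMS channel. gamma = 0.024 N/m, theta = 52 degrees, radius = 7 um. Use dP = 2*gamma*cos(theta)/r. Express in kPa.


Step 1: cos(52 deg) = 0.6157
Step 2: Convert r to m: r = 7e-6 m
Step 3: dP = 2 * 0.024 * 0.6157 / 7e-6 = 4221.9 Pa
Step 4: Convert Pa to kPa (divide by 1000).
dP = 4.22 kPa


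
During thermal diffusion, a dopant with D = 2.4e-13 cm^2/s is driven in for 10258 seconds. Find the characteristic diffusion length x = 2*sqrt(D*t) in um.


Step 1: Compute D*t = 2.4e-13 * 10258 = 2.46192e-09 cm^2
Step 2: sqrt(D*t) = 4.9618e-05 cm
Step 3: x = 2 * 4.9618e-05 cm = 9.9236e-05 cm
Step 4: Convert to um (1 cm = 1e4 um): x = 0.992 um


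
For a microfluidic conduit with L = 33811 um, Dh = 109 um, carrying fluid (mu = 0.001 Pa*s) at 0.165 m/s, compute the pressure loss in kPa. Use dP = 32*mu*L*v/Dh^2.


Step 1: Convert to SI: L = 33811e-6 m, Dh = 109e-6 m
Step 2: dP = 32 * 0.001 * 33811e-6 * 0.165 / (109e-6)^2
Step 3: dP = 15025.85 Pa
Step 4: Convert to kPa: dP = 15.03 kPa


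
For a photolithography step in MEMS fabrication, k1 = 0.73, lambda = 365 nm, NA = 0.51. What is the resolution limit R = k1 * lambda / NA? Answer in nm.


Step 1: Identify values: k1 = 0.73, lambda = 365 nm, NA = 0.51
Step 2: R = k1 * lambda / NA
R = 0.73 * 365 / 0.51
R = 522.5 nm


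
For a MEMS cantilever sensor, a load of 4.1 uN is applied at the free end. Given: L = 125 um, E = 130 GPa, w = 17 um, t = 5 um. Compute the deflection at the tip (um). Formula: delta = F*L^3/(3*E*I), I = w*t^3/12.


Step 1: Calculate the second moment of area.
I = w * t^3 / 12 = 17 * 5^3 / 12 = 177.0833 um^4
Step 2: Convert E to consistent units (1 GPa = 1000 uN/um^2).
E = 130 GPa = 130000 uN/um^2
Step 3: Calculate tip deflection.
delta = F * L^3 / (3 * E * I)
delta = 4.1 * 125^3 / (3 * 130000 * 177.0833)
delta = 0.116 um


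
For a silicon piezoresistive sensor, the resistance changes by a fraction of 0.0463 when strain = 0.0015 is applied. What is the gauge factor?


Step 1: Identify values.
dR/R = 0.0463, strain = 0.0015
Step 2: GF = (dR/R) / strain = 0.0463 / 0.0015
GF = 30.9


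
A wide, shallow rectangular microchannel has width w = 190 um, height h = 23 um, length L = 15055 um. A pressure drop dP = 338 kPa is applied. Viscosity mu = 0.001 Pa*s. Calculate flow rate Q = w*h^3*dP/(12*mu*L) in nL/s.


Step 1: Convert all dimensions to SI (meters).
w = 190e-6 m, h = 23e-6 m, L = 15055e-6 m, dP = 338e3 Pa
Step 2: Q = w * h^3 * dP / (12 * mu * L)
Q = 190e-6 * (23e-6)^3 * 338e3 / (12 * 0.001 * 15055e-6) = 4.32505668e-09 m^3/s
Step 3: Convert Q from m^3/s to nL/s (1 m^3 = 1e12 nL, so multiply by 1e12).
Q = 4325.057 nL/s


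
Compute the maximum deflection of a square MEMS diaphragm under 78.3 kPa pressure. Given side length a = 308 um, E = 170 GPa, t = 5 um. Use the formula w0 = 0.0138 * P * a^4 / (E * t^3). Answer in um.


Step 1: Convert pressure to compatible units (E is in GPa, so P in GPa).
P = 78.3 kPa = 78.3e-6 GPa
Step 2: Compute numerator: 0.0138 * P * a^4.
a^4 = 308^4 = 8999178496
numerator = 0.0138 * 78.3e-6 * 8999178496 = 9.72397e+03
Step 3: Compute denominator: E * t^3 = 170 * 5^3 = 21250
Step 4: w0 = numerator / denominator = 9.72397e+03 / 21250 = 0.4576 um


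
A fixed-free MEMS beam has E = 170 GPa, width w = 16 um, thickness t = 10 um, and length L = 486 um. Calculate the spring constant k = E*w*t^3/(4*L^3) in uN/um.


Step 1: Convert E to consistent units (1 GPa = 1000 uN/um^2).
E = 170 GPa = 170000 uN/um^2
Step 2: Compute t^3 = 10^3 = 1000
Step 3: Compute L^3 = 486^3 = 114791256
Step 4: k = 170000 * 16 * 1000 / (4 * 114791256)
k = 5.9238 uN/um


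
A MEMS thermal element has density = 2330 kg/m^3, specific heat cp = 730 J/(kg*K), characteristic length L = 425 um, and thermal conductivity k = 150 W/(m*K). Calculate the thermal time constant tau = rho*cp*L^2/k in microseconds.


Step 1: Convert L to m: L = 425e-6 m
Step 2: L^2 = (425e-6)^2 = 1.80625e-07 m^2
Step 3: tau = 2330 * 730 * 1.80625e-07 / 150 = 2.04816708e-03 s
Step 4: Convert to microseconds (multiply by 1e6).
tau = 2048.167 us


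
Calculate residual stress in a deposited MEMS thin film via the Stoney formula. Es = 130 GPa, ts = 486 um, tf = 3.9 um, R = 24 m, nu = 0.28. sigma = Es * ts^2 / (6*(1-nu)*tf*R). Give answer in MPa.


Step 1: Compute numerator: Es * ts^2 = 130 * 486^2 = 30705480 (GPa*um^2)
Step 2: Compute denominator (R in um): 6*(1-nu)*tf*R = 6*0.72*3.9*24e6 = 404352000.0 (um^2)
Step 3: sigma (GPa) = 30705480 / 404352000.0 = 7.5938e-02 GPa
Step 4: Convert to MPa (x1000): sigma = 75.9 MPa


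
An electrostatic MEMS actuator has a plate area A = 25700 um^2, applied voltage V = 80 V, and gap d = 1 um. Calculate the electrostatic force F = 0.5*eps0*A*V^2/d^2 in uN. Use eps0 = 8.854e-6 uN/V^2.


Step 1: Identify parameters.
eps0 = 8.854e-6 uN/V^2, A = 25700 um^2, V = 80 V, d = 1 um
Step 2: Compute V^2 = 80^2 = 6400
Step 3: Compute d^2 = 1^2 = 1
Step 4: F = 0.5 * 8.854e-6 * 25700 * 6400 / 1
F = 728.153 uN


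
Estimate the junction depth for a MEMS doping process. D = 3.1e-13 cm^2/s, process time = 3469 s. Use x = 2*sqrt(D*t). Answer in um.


Step 1: Compute D*t = 3.1e-13 * 3469 = 1.07539e-09 cm^2
Step 2: sqrt(D*t) = 3.2793e-05 cm
Step 3: x = 2 * 3.2793e-05 cm = 6.5586e-05 cm
Step 4: Convert to um (1 cm = 1e4 um): x = 0.656 um


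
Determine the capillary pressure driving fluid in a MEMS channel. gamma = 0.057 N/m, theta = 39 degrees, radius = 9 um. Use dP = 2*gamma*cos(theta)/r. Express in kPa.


Step 1: cos(39 deg) = 0.7771
Step 2: Convert r to m: r = 9e-6 m
Step 3: dP = 2 * 0.057 * 0.7771 / 9e-6 = 9843.3 Pa
Step 4: Convert Pa to kPa (divide by 1000).
dP = 9.84 kPa
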